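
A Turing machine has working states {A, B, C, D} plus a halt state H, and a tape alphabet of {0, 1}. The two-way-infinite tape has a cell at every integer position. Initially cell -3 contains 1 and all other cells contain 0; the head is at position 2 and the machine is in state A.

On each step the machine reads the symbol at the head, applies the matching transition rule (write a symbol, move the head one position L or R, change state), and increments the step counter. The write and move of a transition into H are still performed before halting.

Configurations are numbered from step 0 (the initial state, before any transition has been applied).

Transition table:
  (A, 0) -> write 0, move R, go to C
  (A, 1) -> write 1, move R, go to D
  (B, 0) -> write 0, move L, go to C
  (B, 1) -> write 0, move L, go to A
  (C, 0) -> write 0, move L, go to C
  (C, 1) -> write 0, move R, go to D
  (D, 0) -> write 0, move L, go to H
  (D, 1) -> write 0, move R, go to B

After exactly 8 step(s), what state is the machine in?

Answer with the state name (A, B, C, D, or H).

Answer: D

Derivation:
Step 1: in state A at pos 2, read 0 -> (A,0)->write 0,move R,goto C. Now: state=C, head=3, tape[-4..4]=010000000 (head:        ^)
Step 2: in state C at pos 3, read 0 -> (C,0)->write 0,move L,goto C. Now: state=C, head=2, tape[-4..4]=010000000 (head:       ^)
Step 3: in state C at pos 2, read 0 -> (C,0)->write 0,move L,goto C. Now: state=C, head=1, tape[-4..4]=010000000 (head:      ^)
Step 4: in state C at pos 1, read 0 -> (C,0)->write 0,move L,goto C. Now: state=C, head=0, tape[-4..4]=010000000 (head:     ^)
Step 5: in state C at pos 0, read 0 -> (C,0)->write 0,move L,goto C. Now: state=C, head=-1, tape[-4..4]=010000000 (head:    ^)
Step 6: in state C at pos -1, read 0 -> (C,0)->write 0,move L,goto C. Now: state=C, head=-2, tape[-4..4]=010000000 (head:   ^)
Step 7: in state C at pos -2, read 0 -> (C,0)->write 0,move L,goto C. Now: state=C, head=-3, tape[-4..4]=010000000 (head:  ^)
Step 8: in state C at pos -3, read 1 -> (C,1)->write 0,move R,goto D. Now: state=D, head=-2, tape[-4..4]=000000000 (head:   ^)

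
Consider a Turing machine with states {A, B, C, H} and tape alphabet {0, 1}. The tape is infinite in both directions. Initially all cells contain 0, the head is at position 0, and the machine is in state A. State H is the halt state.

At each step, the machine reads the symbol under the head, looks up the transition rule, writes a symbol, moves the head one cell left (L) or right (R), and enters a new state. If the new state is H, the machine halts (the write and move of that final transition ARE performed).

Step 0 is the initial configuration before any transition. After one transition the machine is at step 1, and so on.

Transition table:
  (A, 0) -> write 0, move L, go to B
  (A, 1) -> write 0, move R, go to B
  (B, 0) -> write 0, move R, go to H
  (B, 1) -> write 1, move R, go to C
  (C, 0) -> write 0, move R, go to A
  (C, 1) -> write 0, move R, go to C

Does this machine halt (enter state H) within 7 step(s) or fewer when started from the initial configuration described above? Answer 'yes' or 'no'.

Answer: yes

Derivation:
Step 1: in state A at pos 0, read 0 -> (A,0)->write 0,move L,goto B. Now: state=B, head=-1, tape[-2..1]=0000 (head:  ^)
Step 2: in state B at pos -1, read 0 -> (B,0)->write 0,move R,goto H. Now: state=H, head=0, tape[-2..1]=0000 (head:   ^)
State H reached at step 2; 2 <= 7 -> yes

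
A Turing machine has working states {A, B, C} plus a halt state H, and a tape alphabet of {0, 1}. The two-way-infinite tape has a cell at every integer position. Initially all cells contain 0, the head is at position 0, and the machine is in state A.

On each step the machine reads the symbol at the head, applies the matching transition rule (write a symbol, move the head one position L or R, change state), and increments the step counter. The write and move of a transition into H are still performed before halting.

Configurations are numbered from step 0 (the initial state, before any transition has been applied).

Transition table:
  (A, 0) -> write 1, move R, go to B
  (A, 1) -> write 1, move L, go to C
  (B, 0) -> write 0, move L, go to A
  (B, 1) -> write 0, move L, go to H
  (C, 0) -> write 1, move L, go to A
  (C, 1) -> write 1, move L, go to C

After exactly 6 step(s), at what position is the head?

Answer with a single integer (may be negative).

Step 1: in state A at pos 0, read 0 -> (A,0)->write 1,move R,goto B. Now: state=B, head=1, tape[-1..2]=0100 (head:   ^)
Step 2: in state B at pos 1, read 0 -> (B,0)->write 0,move L,goto A. Now: state=A, head=0, tape[-1..2]=0100 (head:  ^)
Step 3: in state A at pos 0, read 1 -> (A,1)->write 1,move L,goto C. Now: state=C, head=-1, tape[-2..2]=00100 (head:  ^)
Step 4: in state C at pos -1, read 0 -> (C,0)->write 1,move L,goto A. Now: state=A, head=-2, tape[-3..2]=001100 (head:  ^)
Step 5: in state A at pos -2, read 0 -> (A,0)->write 1,move R,goto B. Now: state=B, head=-1, tape[-3..2]=011100 (head:   ^)
Step 6: in state B at pos -1, read 1 -> (B,1)->write 0,move L,goto H. Now: state=H, head=-2, tape[-3..2]=010100 (head:  ^)

Answer: -2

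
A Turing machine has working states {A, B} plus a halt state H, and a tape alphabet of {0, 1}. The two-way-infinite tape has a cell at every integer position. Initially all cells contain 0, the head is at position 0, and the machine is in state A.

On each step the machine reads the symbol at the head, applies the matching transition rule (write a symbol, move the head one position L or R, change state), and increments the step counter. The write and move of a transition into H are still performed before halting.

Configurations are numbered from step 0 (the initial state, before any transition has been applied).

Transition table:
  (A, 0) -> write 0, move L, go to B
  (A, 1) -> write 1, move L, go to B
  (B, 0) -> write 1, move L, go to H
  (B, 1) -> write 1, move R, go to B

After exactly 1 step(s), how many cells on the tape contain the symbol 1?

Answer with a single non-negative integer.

Answer: 0

Derivation:
Step 1: in state A at pos 0, read 0 -> (A,0)->write 0,move L,goto B. Now: state=B, head=-1, tape[-2..1]=0000 (head:  ^)
No cell contains 1 after step 1 -> 0 cell(s)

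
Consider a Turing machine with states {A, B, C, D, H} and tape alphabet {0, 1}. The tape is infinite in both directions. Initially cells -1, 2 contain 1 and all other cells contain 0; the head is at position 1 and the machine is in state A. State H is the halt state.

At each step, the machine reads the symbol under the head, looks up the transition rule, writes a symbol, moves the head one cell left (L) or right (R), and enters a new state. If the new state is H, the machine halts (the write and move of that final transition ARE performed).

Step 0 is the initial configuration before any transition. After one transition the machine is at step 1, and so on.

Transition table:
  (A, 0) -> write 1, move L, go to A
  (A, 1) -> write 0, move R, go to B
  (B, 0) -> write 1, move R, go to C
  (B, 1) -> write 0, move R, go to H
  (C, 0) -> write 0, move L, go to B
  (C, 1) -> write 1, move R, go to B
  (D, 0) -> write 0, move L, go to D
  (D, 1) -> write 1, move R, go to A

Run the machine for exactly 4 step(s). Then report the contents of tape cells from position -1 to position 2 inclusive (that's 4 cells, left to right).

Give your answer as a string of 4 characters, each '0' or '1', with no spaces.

Answer: 0011

Derivation:
Step 1: in state A at pos 1, read 0 -> (A,0)->write 1,move L,goto A. Now: state=A, head=0, tape[-2..3]=010110 (head:   ^)
Step 2: in state A at pos 0, read 0 -> (A,0)->write 1,move L,goto A. Now: state=A, head=-1, tape[-2..3]=011110 (head:  ^)
Step 3: in state A at pos -1, read 1 -> (A,1)->write 0,move R,goto B. Now: state=B, head=0, tape[-2..3]=001110 (head:   ^)
Step 4: in state B at pos 0, read 1 -> (B,1)->write 0,move R,goto H. Now: state=H, head=1, tape[-2..3]=000110 (head:    ^)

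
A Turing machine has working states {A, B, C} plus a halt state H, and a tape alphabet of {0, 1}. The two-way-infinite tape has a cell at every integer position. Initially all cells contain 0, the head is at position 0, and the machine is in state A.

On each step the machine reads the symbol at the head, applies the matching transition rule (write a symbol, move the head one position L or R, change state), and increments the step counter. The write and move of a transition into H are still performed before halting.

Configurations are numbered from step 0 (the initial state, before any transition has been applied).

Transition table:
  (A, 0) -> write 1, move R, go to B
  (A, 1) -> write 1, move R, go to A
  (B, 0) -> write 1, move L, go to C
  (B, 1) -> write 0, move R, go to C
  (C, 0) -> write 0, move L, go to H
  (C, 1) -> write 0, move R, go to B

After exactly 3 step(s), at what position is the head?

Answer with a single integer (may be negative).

Step 1: in state A at pos 0, read 0 -> (A,0)->write 1,move R,goto B. Now: state=B, head=1, tape[-1..2]=0100 (head:   ^)
Step 2: in state B at pos 1, read 0 -> (B,0)->write 1,move L,goto C. Now: state=C, head=0, tape[-1..2]=0110 (head:  ^)
Step 3: in state C at pos 0, read 1 -> (C,1)->write 0,move R,goto B. Now: state=B, head=1, tape[-1..2]=0010 (head:   ^)

Answer: 1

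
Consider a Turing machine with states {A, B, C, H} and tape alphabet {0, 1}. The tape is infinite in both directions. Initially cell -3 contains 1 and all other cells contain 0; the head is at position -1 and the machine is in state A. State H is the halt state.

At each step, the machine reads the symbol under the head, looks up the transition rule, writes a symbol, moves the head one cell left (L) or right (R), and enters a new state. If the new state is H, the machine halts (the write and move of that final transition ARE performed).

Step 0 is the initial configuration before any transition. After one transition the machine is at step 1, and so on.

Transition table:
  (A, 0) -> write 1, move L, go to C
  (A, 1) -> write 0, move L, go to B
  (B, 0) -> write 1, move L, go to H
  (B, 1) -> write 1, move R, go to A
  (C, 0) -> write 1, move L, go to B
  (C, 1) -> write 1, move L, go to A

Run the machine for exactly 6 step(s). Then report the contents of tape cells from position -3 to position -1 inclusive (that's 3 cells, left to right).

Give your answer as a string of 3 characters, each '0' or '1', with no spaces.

Answer: 111

Derivation:
Step 1: in state A at pos -1, read 0 -> (A,0)->write 1,move L,goto C. Now: state=C, head=-2, tape[-4..0]=01010 (head:   ^)
Step 2: in state C at pos -2, read 0 -> (C,0)->write 1,move L,goto B. Now: state=B, head=-3, tape[-4..0]=01110 (head:  ^)
Step 3: in state B at pos -3, read 1 -> (B,1)->write 1,move R,goto A. Now: state=A, head=-2, tape[-4..0]=01110 (head:   ^)
Step 4: in state A at pos -2, read 1 -> (A,1)->write 0,move L,goto B. Now: state=B, head=-3, tape[-4..0]=01010 (head:  ^)
Step 5: in state B at pos -3, read 1 -> (B,1)->write 1,move R,goto A. Now: state=A, head=-2, tape[-4..0]=01010 (head:   ^)
Step 6: in state A at pos -2, read 0 -> (A,0)->write 1,move L,goto C. Now: state=C, head=-3, tape[-4..0]=01110 (head:  ^)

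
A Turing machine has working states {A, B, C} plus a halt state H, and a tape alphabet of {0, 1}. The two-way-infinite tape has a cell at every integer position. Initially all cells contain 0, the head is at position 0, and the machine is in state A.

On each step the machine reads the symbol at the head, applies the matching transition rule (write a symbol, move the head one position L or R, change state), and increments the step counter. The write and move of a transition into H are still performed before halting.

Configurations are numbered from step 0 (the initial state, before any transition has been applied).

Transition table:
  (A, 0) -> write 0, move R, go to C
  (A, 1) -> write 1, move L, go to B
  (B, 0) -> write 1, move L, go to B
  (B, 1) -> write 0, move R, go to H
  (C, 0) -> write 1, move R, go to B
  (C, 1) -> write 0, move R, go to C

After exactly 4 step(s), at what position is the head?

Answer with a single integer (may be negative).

Step 1: in state A at pos 0, read 0 -> (A,0)->write 0,move R,goto C. Now: state=C, head=1, tape[-1..2]=0000 (head:   ^)
Step 2: in state C at pos 1, read 0 -> (C,0)->write 1,move R,goto B. Now: state=B, head=2, tape[-1..3]=00100 (head:    ^)
Step 3: in state B at pos 2, read 0 -> (B,0)->write 1,move L,goto B. Now: state=B, head=1, tape[-1..3]=00110 (head:   ^)
Step 4: in state B at pos 1, read 1 -> (B,1)->write 0,move R,goto H. Now: state=H, head=2, tape[-1..3]=00010 (head:    ^)

Answer: 2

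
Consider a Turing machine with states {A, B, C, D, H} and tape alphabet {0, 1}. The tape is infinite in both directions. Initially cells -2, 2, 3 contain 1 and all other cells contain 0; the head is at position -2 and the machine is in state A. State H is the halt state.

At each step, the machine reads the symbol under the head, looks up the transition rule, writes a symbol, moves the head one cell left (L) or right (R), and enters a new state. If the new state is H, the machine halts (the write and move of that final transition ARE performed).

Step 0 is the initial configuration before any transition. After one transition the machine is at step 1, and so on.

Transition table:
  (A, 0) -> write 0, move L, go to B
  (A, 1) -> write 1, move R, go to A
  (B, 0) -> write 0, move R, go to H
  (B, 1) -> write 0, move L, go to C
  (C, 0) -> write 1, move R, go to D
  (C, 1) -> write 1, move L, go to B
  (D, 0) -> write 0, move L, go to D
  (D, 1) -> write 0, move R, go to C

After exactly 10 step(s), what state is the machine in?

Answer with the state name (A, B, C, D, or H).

Step 1: in state A at pos -2, read 1 -> (A,1)->write 1,move R,goto A. Now: state=A, head=-1, tape[-3..4]=01000110 (head:   ^)
Step 2: in state A at pos -1, read 0 -> (A,0)->write 0,move L,goto B. Now: state=B, head=-2, tape[-3..4]=01000110 (head:  ^)
Step 3: in state B at pos -2, read 1 -> (B,1)->write 0,move L,goto C. Now: state=C, head=-3, tape[-4..4]=000000110 (head:  ^)
Step 4: in state C at pos -3, read 0 -> (C,0)->write 1,move R,goto D. Now: state=D, head=-2, tape[-4..4]=010000110 (head:   ^)
Step 5: in state D at pos -2, read 0 -> (D,0)->write 0,move L,goto D. Now: state=D, head=-3, tape[-4..4]=010000110 (head:  ^)
Step 6: in state D at pos -3, read 1 -> (D,1)->write 0,move R,goto C. Now: state=C, head=-2, tape[-4..4]=000000110 (head:   ^)
Step 7: in state C at pos -2, read 0 -> (C,0)->write 1,move R,goto D. Now: state=D, head=-1, tape[-4..4]=001000110 (head:    ^)
Step 8: in state D at pos -1, read 0 -> (D,0)->write 0,move L,goto D. Now: state=D, head=-2, tape[-4..4]=001000110 (head:   ^)
Step 9: in state D at pos -2, read 1 -> (D,1)->write 0,move R,goto C. Now: state=C, head=-1, tape[-4..4]=000000110 (head:    ^)
Step 10: in state C at pos -1, read 0 -> (C,0)->write 1,move R,goto D. Now: state=D, head=0, tape[-4..4]=000100110 (head:     ^)

Answer: D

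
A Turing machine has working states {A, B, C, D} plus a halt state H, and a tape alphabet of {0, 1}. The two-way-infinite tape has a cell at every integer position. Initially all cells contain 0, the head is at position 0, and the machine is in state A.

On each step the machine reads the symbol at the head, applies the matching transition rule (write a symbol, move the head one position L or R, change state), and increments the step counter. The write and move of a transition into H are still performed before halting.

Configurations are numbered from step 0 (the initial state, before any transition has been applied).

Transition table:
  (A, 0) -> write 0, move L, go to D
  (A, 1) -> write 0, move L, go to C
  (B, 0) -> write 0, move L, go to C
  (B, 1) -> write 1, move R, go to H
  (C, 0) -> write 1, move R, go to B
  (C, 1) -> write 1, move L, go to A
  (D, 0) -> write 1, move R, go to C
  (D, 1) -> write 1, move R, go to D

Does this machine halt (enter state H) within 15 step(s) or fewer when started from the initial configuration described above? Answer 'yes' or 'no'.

Step 1: in state A at pos 0, read 0 -> (A,0)->write 0,move L,goto D. Now: state=D, head=-1, tape[-2..1]=0000 (head:  ^)
Step 2: in state D at pos -1, read 0 -> (D,0)->write 1,move R,goto C. Now: state=C, head=0, tape[-2..1]=0100 (head:   ^)
Step 3: in state C at pos 0, read 0 -> (C,0)->write 1,move R,goto B. Now: state=B, head=1, tape[-2..2]=01100 (head:    ^)
Step 4: in state B at pos 1, read 0 -> (B,0)->write 0,move L,goto C. Now: state=C, head=0, tape[-2..2]=01100 (head:   ^)
Step 5: in state C at pos 0, read 1 -> (C,1)->write 1,move L,goto A. Now: state=A, head=-1, tape[-2..2]=01100 (head:  ^)
Step 6: in state A at pos -1, read 1 -> (A,1)->write 0,move L,goto C. Now: state=C, head=-2, tape[-3..2]=000100 (head:  ^)
Step 7: in state C at pos -2, read 0 -> (C,0)->write 1,move R,goto B. Now: state=B, head=-1, tape[-3..2]=010100 (head:   ^)
Step 8: in state B at pos -1, read 0 -> (B,0)->write 0,move L,goto C. Now: state=C, head=-2, tape[-3..2]=010100 (head:  ^)
Step 9: in state C at pos -2, read 1 -> (C,1)->write 1,move L,goto A. Now: state=A, head=-3, tape[-4..2]=0010100 (head:  ^)
Step 10: in state A at pos -3, read 0 -> (A,0)->write 0,move L,goto D. Now: state=D, head=-4, tape[-5..2]=00010100 (head:  ^)
Step 11: in state D at pos -4, read 0 -> (D,0)->write 1,move R,goto C. Now: state=C, head=-3, tape[-5..2]=01010100 (head:   ^)
Step 12: in state C at pos -3, read 0 -> (C,0)->write 1,move R,goto B. Now: state=B, head=-2, tape[-5..2]=01110100 (head:    ^)
Step 13: in state B at pos -2, read 1 -> (B,1)->write 1,move R,goto H. Now: state=H, head=-1, tape[-5..2]=01110100 (head:     ^)
State H reached at step 13; 13 <= 15 -> yes

Answer: yes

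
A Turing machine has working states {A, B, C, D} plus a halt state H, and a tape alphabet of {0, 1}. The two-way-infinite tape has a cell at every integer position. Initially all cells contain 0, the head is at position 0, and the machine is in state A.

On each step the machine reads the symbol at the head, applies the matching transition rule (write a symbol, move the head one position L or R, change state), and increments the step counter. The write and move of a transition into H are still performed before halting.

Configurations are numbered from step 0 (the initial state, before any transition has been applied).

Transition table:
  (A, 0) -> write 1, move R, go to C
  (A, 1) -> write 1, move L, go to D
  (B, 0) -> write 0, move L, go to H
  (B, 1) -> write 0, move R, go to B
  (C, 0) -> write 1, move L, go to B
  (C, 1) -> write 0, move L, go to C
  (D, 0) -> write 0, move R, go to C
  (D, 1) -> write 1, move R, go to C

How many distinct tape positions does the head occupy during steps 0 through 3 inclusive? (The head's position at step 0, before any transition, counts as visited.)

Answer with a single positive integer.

Step 1: in state A at pos 0, read 0 -> (A,0)->write 1,move R,goto C. Now: state=C, head=1, tape[-1..2]=0100 (head:   ^)
Step 2: in state C at pos 1, read 0 -> (C,0)->write 1,move L,goto B. Now: state=B, head=0, tape[-1..2]=0110 (head:  ^)
Step 3: in state B at pos 0, read 1 -> (B,1)->write 0,move R,goto B. Now: state=B, head=1, tape[-1..2]=0010 (head:   ^)
Head positions at steps 0..3: starting at 0, distinct positions visited = {0, 1} -> 2 position(s)

Answer: 2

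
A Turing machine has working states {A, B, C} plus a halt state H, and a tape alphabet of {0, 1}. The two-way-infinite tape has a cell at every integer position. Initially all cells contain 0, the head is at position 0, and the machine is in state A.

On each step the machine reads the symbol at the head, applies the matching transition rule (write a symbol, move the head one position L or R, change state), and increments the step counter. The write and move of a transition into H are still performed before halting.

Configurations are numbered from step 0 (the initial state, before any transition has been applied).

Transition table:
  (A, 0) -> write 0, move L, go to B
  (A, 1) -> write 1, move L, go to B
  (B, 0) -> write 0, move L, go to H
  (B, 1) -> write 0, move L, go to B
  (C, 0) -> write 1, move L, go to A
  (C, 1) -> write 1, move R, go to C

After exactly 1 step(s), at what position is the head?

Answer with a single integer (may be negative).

Answer: -1

Derivation:
Step 1: in state A at pos 0, read 0 -> (A,0)->write 0,move L,goto B. Now: state=B, head=-1, tape[-2..1]=0000 (head:  ^)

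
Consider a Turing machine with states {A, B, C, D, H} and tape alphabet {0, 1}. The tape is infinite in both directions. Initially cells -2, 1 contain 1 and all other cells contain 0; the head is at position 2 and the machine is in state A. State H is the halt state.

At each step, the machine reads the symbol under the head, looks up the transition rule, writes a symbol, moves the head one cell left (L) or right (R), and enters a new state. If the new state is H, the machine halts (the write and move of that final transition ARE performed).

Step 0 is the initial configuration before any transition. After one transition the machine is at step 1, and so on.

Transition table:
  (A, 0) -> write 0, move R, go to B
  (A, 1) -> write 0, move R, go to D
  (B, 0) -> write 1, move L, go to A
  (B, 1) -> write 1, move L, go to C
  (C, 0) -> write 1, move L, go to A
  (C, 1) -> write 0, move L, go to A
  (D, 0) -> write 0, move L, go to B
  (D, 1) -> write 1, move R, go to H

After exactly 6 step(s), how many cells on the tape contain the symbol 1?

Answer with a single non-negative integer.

Step 1: in state A at pos 2, read 0 -> (A,0)->write 0,move R,goto B. Now: state=B, head=3, tape[-3..4]=01001000 (head:       ^)
Step 2: in state B at pos 3, read 0 -> (B,0)->write 1,move L,goto A. Now: state=A, head=2, tape[-3..4]=01001010 (head:      ^)
Step 3: in state A at pos 2, read 0 -> (A,0)->write 0,move R,goto B. Now: state=B, head=3, tape[-3..4]=01001010 (head:       ^)
Step 4: in state B at pos 3, read 1 -> (B,1)->write 1,move L,goto C. Now: state=C, head=2, tape[-3..4]=01001010 (head:      ^)
Step 5: in state C at pos 2, read 0 -> (C,0)->write 1,move L,goto A. Now: state=A, head=1, tape[-3..4]=01001110 (head:     ^)
Step 6: in state A at pos 1, read 1 -> (A,1)->write 0,move R,goto D. Now: state=D, head=2, tape[-3..4]=01000110 (head:      ^)
Cells containing 1 after step 6: {-2, 2, 3} -> 3 cell(s)

Answer: 3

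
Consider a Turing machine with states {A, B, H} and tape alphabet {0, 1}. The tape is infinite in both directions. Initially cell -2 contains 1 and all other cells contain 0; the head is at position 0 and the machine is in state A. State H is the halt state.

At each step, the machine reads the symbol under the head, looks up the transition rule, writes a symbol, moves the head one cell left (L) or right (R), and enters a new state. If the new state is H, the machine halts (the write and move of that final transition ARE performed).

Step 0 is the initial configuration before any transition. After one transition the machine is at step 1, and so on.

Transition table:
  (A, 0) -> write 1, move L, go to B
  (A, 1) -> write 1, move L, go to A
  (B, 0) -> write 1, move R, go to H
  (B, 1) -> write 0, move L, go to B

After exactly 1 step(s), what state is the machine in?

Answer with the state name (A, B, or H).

Step 1: in state A at pos 0, read 0 -> (A,0)->write 1,move L,goto B. Now: state=B, head=-1, tape[-3..1]=01010 (head:   ^)

Answer: B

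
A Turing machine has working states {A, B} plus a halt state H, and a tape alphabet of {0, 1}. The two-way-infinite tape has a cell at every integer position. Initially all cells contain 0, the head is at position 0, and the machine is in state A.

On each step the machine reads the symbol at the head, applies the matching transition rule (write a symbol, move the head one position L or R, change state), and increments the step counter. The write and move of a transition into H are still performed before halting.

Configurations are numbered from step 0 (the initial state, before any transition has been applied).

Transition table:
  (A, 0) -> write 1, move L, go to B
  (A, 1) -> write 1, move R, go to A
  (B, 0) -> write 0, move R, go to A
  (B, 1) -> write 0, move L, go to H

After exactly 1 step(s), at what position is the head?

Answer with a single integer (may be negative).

Answer: -1

Derivation:
Step 1: in state A at pos 0, read 0 -> (A,0)->write 1,move L,goto B. Now: state=B, head=-1, tape[-2..1]=0010 (head:  ^)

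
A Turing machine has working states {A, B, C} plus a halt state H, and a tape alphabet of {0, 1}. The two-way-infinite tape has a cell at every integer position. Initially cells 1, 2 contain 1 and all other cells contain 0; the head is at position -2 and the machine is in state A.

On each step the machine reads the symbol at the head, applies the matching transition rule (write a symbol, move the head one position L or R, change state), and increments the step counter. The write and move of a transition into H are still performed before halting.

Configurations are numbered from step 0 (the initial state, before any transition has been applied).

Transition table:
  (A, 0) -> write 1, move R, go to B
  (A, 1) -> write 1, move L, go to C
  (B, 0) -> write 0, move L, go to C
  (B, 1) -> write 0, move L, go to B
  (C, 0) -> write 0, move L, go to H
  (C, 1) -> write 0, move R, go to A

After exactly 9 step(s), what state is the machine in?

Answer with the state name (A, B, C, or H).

Step 1: in state A at pos -2, read 0 -> (A,0)->write 1,move R,goto B. Now: state=B, head=-1, tape[-3..3]=0100110 (head:   ^)
Step 2: in state B at pos -1, read 0 -> (B,0)->write 0,move L,goto C. Now: state=C, head=-2, tape[-3..3]=0100110 (head:  ^)
Step 3: in state C at pos -2, read 1 -> (C,1)->write 0,move R,goto A. Now: state=A, head=-1, tape[-3..3]=0000110 (head:   ^)
Step 4: in state A at pos -1, read 0 -> (A,0)->write 1,move R,goto B. Now: state=B, head=0, tape[-3..3]=0010110 (head:    ^)
Step 5: in state B at pos 0, read 0 -> (B,0)->write 0,move L,goto C. Now: state=C, head=-1, tape[-3..3]=0010110 (head:   ^)
Step 6: in state C at pos -1, read 1 -> (C,1)->write 0,move R,goto A. Now: state=A, head=0, tape[-3..3]=0000110 (head:    ^)
Step 7: in state A at pos 0, read 0 -> (A,0)->write 1,move R,goto B. Now: state=B, head=1, tape[-3..3]=0001110 (head:     ^)
Step 8: in state B at pos 1, read 1 -> (B,1)->write 0,move L,goto B. Now: state=B, head=0, tape[-3..3]=0001010 (head:    ^)
Step 9: in state B at pos 0, read 1 -> (B,1)->write 0,move L,goto B. Now: state=B, head=-1, tape[-3..3]=0000010 (head:   ^)

Answer: B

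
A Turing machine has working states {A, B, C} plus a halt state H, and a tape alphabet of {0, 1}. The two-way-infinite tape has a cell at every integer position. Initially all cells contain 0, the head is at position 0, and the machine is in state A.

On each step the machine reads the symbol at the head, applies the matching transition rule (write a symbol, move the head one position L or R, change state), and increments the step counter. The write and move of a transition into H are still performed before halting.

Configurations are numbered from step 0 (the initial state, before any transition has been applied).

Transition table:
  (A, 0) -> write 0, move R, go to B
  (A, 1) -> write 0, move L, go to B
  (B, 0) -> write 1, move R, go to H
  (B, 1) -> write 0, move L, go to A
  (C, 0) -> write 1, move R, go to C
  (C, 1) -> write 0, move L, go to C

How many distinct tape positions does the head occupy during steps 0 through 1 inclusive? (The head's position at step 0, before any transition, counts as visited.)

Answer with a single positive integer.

Step 1: in state A at pos 0, read 0 -> (A,0)->write 0,move R,goto B. Now: state=B, head=1, tape[-1..2]=0000 (head:   ^)
Head positions at steps 0..1: starting at 0, distinct positions visited = {0, 1} -> 2 position(s)

Answer: 2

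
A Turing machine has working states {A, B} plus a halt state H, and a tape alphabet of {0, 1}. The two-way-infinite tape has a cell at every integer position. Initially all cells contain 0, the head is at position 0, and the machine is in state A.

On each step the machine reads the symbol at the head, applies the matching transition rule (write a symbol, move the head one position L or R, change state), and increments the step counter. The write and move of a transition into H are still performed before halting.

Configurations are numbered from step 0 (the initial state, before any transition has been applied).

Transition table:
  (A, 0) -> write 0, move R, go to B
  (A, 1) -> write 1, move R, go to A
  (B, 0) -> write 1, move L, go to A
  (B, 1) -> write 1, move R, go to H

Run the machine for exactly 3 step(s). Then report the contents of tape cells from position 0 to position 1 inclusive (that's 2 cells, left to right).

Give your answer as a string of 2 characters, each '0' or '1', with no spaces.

Step 1: in state A at pos 0, read 0 -> (A,0)->write 0,move R,goto B. Now: state=B, head=1, tape[-1..2]=0000 (head:   ^)
Step 2: in state B at pos 1, read 0 -> (B,0)->write 1,move L,goto A. Now: state=A, head=0, tape[-1..2]=0010 (head:  ^)
Step 3: in state A at pos 0, read 0 -> (A,0)->write 0,move R,goto B. Now: state=B, head=1, tape[-1..2]=0010 (head:   ^)

Answer: 01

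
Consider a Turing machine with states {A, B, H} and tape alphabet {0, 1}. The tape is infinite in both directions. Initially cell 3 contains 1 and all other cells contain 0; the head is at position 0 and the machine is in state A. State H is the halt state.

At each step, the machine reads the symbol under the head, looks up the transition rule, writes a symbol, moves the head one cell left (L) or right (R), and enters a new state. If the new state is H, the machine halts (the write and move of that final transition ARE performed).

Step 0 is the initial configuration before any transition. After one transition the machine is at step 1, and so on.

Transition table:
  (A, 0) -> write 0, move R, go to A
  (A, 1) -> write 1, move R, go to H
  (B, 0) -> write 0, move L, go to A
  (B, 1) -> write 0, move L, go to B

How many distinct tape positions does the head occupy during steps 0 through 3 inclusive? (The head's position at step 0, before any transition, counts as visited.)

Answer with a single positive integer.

Step 1: in state A at pos 0, read 0 -> (A,0)->write 0,move R,goto A. Now: state=A, head=1, tape[-1..4]=000010 (head:   ^)
Step 2: in state A at pos 1, read 0 -> (A,0)->write 0,move R,goto A. Now: state=A, head=2, tape[-1..4]=000010 (head:    ^)
Step 3: in state A at pos 2, read 0 -> (A,0)->write 0,move R,goto A. Now: state=A, head=3, tape[-1..4]=000010 (head:     ^)
Head positions at steps 0..3: starting at 0, distinct positions visited = {0, 1, 2, 3} -> 4 position(s)

Answer: 4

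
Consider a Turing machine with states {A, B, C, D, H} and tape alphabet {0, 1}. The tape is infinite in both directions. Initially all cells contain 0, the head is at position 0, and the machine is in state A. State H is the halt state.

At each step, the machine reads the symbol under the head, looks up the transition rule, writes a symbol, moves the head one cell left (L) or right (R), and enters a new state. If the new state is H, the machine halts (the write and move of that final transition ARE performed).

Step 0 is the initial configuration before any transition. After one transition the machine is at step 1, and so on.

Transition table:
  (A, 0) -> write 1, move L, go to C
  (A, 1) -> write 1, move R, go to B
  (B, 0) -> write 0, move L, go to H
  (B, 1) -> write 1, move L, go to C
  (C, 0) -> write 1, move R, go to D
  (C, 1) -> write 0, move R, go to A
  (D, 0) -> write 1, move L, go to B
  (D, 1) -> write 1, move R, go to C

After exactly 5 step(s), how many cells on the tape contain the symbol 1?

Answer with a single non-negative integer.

Step 1: in state A at pos 0, read 0 -> (A,0)->write 1,move L,goto C. Now: state=C, head=-1, tape[-2..1]=0010 (head:  ^)
Step 2: in state C at pos -1, read 0 -> (C,0)->write 1,move R,goto D. Now: state=D, head=0, tape[-2..1]=0110 (head:   ^)
Step 3: in state D at pos 0, read 1 -> (D,1)->write 1,move R,goto C. Now: state=C, head=1, tape[-2..2]=01100 (head:    ^)
Step 4: in state C at pos 1, read 0 -> (C,0)->write 1,move R,goto D. Now: state=D, head=2, tape[-2..3]=011100 (head:     ^)
Step 5: in state D at pos 2, read 0 -> (D,0)->write 1,move L,goto B. Now: state=B, head=1, tape[-2..3]=011110 (head:    ^)
Cells containing 1 after step 5: {-1, 0, 1, 2} -> 4 cell(s)

Answer: 4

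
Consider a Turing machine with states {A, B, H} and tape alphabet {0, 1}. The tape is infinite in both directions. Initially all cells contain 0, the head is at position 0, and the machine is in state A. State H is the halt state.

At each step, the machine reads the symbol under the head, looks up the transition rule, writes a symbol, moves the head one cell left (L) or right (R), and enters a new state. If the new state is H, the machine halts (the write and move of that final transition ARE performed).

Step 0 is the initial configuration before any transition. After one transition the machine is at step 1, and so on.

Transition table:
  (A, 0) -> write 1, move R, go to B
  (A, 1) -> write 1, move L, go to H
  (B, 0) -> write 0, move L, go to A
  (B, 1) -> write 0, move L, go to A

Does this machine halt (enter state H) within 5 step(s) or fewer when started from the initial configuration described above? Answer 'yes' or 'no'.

Answer: yes

Derivation:
Step 1: in state A at pos 0, read 0 -> (A,0)->write 1,move R,goto B. Now: state=B, head=1, tape[-1..2]=0100 (head:   ^)
Step 2: in state B at pos 1, read 0 -> (B,0)->write 0,move L,goto A. Now: state=A, head=0, tape[-1..2]=0100 (head:  ^)
Step 3: in state A at pos 0, read 1 -> (A,1)->write 1,move L,goto H. Now: state=H, head=-1, tape[-2..2]=00100 (head:  ^)
State H reached at step 3; 3 <= 5 -> yes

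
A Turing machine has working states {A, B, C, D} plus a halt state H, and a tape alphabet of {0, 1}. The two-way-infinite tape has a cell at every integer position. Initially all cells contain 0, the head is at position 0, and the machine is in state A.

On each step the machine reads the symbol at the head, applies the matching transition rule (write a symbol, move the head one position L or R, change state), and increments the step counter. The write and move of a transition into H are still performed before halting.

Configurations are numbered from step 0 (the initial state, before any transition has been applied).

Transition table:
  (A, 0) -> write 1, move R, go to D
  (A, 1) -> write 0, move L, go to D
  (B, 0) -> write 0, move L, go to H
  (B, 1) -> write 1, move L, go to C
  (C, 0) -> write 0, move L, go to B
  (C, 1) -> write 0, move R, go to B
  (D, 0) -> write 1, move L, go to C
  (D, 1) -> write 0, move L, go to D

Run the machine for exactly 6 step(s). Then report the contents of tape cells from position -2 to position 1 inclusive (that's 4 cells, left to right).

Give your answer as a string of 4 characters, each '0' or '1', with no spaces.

Step 1: in state A at pos 0, read 0 -> (A,0)->write 1,move R,goto D. Now: state=D, head=1, tape[-1..2]=0100 (head:   ^)
Step 2: in state D at pos 1, read 0 -> (D,0)->write 1,move L,goto C. Now: state=C, head=0, tape[-1..2]=0110 (head:  ^)
Step 3: in state C at pos 0, read 1 -> (C,1)->write 0,move R,goto B. Now: state=B, head=1, tape[-1..2]=0010 (head:   ^)
Step 4: in state B at pos 1, read 1 -> (B,1)->write 1,move L,goto C. Now: state=C, head=0, tape[-1..2]=0010 (head:  ^)
Step 5: in state C at pos 0, read 0 -> (C,0)->write 0,move L,goto B. Now: state=B, head=-1, tape[-2..2]=00010 (head:  ^)
Step 6: in state B at pos -1, read 0 -> (B,0)->write 0,move L,goto H. Now: state=H, head=-2, tape[-3..2]=000010 (head:  ^)

Answer: 0001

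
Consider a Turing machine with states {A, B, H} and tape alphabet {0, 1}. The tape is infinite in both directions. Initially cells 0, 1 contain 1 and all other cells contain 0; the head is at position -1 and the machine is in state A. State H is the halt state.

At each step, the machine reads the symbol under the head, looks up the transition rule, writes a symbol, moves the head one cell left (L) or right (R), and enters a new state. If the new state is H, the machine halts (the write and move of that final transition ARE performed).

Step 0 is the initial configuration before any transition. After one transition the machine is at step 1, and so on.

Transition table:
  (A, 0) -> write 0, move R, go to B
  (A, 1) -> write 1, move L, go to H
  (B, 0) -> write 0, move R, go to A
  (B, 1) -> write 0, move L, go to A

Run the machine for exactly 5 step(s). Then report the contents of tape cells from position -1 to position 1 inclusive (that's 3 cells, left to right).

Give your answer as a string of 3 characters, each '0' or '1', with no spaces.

Answer: 001

Derivation:
Step 1: in state A at pos -1, read 0 -> (A,0)->write 0,move R,goto B. Now: state=B, head=0, tape[-2..2]=00110 (head:   ^)
Step 2: in state B at pos 0, read 1 -> (B,1)->write 0,move L,goto A. Now: state=A, head=-1, tape[-2..2]=00010 (head:  ^)
Step 3: in state A at pos -1, read 0 -> (A,0)->write 0,move R,goto B. Now: state=B, head=0, tape[-2..2]=00010 (head:   ^)
Step 4: in state B at pos 0, read 0 -> (B,0)->write 0,move R,goto A. Now: state=A, head=1, tape[-2..2]=00010 (head:    ^)
Step 5: in state A at pos 1, read 1 -> (A,1)->write 1,move L,goto H. Now: state=H, head=0, tape[-2..2]=00010 (head:   ^)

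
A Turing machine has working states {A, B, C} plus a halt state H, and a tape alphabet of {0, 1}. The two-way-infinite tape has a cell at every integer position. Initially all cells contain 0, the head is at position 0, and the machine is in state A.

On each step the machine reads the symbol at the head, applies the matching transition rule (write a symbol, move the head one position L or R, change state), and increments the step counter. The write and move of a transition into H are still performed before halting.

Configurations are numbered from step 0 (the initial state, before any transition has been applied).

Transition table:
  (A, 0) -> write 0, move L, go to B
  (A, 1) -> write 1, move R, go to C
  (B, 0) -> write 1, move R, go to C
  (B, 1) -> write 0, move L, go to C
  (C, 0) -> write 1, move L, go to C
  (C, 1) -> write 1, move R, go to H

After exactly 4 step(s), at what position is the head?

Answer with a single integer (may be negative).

Step 1: in state A at pos 0, read 0 -> (A,0)->write 0,move L,goto B. Now: state=B, head=-1, tape[-2..1]=0000 (head:  ^)
Step 2: in state B at pos -1, read 0 -> (B,0)->write 1,move R,goto C. Now: state=C, head=0, tape[-2..1]=0100 (head:   ^)
Step 3: in state C at pos 0, read 0 -> (C,0)->write 1,move L,goto C. Now: state=C, head=-1, tape[-2..1]=0110 (head:  ^)
Step 4: in state C at pos -1, read 1 -> (C,1)->write 1,move R,goto H. Now: state=H, head=0, tape[-2..1]=0110 (head:   ^)

Answer: 0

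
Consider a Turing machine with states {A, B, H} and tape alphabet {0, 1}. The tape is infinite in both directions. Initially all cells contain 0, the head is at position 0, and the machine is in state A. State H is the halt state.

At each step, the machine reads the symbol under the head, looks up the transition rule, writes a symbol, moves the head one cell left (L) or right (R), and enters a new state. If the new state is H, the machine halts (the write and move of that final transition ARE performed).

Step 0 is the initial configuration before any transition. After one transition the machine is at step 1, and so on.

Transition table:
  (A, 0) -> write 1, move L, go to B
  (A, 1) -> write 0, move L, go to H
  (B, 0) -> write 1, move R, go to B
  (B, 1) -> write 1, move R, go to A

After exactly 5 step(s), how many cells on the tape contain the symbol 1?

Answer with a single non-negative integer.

Answer: 3

Derivation:
Step 1: in state A at pos 0, read 0 -> (A,0)->write 1,move L,goto B. Now: state=B, head=-1, tape[-2..1]=0010 (head:  ^)
Step 2: in state B at pos -1, read 0 -> (B,0)->write 1,move R,goto B. Now: state=B, head=0, tape[-2..1]=0110 (head:   ^)
Step 3: in state B at pos 0, read 1 -> (B,1)->write 1,move R,goto A. Now: state=A, head=1, tape[-2..2]=01100 (head:    ^)
Step 4: in state A at pos 1, read 0 -> (A,0)->write 1,move L,goto B. Now: state=B, head=0, tape[-2..2]=01110 (head:   ^)
Step 5: in state B at pos 0, read 1 -> (B,1)->write 1,move R,goto A. Now: state=A, head=1, tape[-2..2]=01110 (head:    ^)
Cells containing 1 after step 5: {-1, 0, 1} -> 3 cell(s)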